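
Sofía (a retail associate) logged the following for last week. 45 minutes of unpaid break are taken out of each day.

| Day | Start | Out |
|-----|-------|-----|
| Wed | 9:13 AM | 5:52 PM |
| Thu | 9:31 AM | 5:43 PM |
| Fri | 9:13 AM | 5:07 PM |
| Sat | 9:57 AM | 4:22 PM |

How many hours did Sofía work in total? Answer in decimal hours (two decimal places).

28.17 hours

Wed: 9:13 AM–5:52 PM = 8 h 39 min; less 45 min break → 7 h 54 min
Thu: 9:31 AM–5:43 PM = 8 h 12 min; less 45 min break → 7 h 27 min
Fri: 9:13 AM–5:07 PM = 7 h 54 min; less 45 min break → 7 h 9 min
Sat: 9:57 AM–4:22 PM = 6 h 25 min; less 45 min break → 5 h 40 min
Total: 7 h 54 min + 7 h 27 min + 7 h 9 min + 5 h 40 min = 28 h 10 min.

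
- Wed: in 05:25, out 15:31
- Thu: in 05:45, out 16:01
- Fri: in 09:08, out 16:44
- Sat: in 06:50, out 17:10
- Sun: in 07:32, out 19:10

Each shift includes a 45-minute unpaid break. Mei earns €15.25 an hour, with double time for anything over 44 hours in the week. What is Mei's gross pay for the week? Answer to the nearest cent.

€737.59

Wed: 05:25–15:31 = 10 h 6 min; less 45 min break → 9 h 21 min
Thu: 05:45–16:01 = 10 h 16 min; less 45 min break → 9 h 31 min
Fri: 09:08–16:44 = 7 h 36 min; less 45 min break → 6 h 51 min
Sat: 06:50–17:10 = 10 h 20 min; less 45 min break → 9 h 35 min
Sun: 07:32–19:10 = 11 h 38 min; less 45 min break → 10 h 53 min
Total worked: 46 h 11 min = 2771 min.
Regular 44 h 0 min = 2640 min at €15.25/h; overtime 2 h 11 min = 131 min at €30.50/h.
Pay = (2640 × €15.25 + 131 × €30.50) ÷ 60 = €737.59.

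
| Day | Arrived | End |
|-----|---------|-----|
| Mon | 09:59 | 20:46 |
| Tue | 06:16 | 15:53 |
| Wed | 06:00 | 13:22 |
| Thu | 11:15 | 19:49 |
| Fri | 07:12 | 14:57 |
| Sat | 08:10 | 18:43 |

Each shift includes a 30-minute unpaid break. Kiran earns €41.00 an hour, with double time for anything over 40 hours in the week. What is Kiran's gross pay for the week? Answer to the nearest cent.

€2593.93

Mon: 09:59–20:46 = 10 h 47 min; less 30 min break → 10 h 17 min
Tue: 06:16–15:53 = 9 h 37 min; less 30 min break → 9 h 7 min
Wed: 06:00–13:22 = 7 h 22 min; less 30 min break → 6 h 52 min
Thu: 11:15–19:49 = 8 h 34 min; less 30 min break → 8 h 4 min
Fri: 07:12–14:57 = 7 h 45 min; less 30 min break → 7 h 15 min
Sat: 08:10–18:43 = 10 h 33 min; less 30 min break → 10 h 3 min
Total worked: 51 h 38 min = 3098 min.
Regular 40 h 0 min = 2400 min at €41.00/h; overtime 11 h 38 min = 698 min at €82.00/h.
Pay = (2400 × €41.00 + 698 × €82.00) ÷ 60 = €2593.93.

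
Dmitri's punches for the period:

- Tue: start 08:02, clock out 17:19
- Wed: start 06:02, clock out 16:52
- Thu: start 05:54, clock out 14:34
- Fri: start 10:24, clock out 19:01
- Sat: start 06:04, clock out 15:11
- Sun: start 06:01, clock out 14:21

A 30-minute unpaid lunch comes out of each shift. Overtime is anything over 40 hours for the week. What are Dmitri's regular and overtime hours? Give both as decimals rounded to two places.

Regular 40.00 hours, overtime 11.85 hours

Tue: 08:02–17:19 = 9 h 17 min; less 30 min break → 8 h 47 min
Wed: 06:02–16:52 = 10 h 50 min; less 30 min break → 10 h 20 min
Thu: 05:54–14:34 = 8 h 40 min; less 30 min break → 8 h 10 min
Fri: 10:24–19:01 = 8 h 37 min; less 30 min break → 8 h 7 min
Sat: 06:04–15:11 = 9 h 7 min; less 30 min break → 8 h 37 min
Sun: 06:01–14:21 = 8 h 20 min; less 30 min break → 7 h 50 min
Total worked: 51 h 51 min = 51.85 h.
Threshold 40 h → overtime 11 h 51 min, regular 40 h 0 min.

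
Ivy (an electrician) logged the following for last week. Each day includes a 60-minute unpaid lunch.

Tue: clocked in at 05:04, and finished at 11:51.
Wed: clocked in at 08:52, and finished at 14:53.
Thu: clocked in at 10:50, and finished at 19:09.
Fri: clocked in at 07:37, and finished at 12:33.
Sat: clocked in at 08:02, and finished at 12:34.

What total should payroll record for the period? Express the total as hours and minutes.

25 h 35 min

Tue: 05:04–11:51 = 6 h 47 min; less 60 min break → 5 h 47 min
Wed: 08:52–14:53 = 6 h 1 min; less 60 min break → 5 h 1 min
Thu: 10:50–19:09 = 8 h 19 min; less 60 min break → 7 h 19 min
Fri: 07:37–12:33 = 4 h 56 min; less 60 min break → 3 h 56 min
Sat: 08:02–12:34 = 4 h 32 min; less 60 min break → 3 h 32 min
Total: 5 h 47 min + 5 h 1 min + 7 h 19 min + 3 h 56 min + 3 h 32 min = 25 h 35 min.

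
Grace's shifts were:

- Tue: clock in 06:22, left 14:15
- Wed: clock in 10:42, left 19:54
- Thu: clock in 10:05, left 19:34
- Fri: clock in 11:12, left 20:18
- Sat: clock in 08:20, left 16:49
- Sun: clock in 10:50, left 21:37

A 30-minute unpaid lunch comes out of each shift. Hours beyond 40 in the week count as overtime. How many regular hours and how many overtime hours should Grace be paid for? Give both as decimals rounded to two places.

Tue: 06:22–14:15 = 7 h 53 min; less 30 min break → 7 h 23 min
Wed: 10:42–19:54 = 9 h 12 min; less 30 min break → 8 h 42 min
Thu: 10:05–19:34 = 9 h 29 min; less 30 min break → 8 h 59 min
Fri: 11:12–20:18 = 9 h 6 min; less 30 min break → 8 h 36 min
Sat: 08:20–16:49 = 8 h 29 min; less 30 min break → 7 h 59 min
Sun: 10:50–21:37 = 10 h 47 min; less 30 min break → 10 h 17 min
Total worked: 51 h 56 min = 51.93 h.
Threshold 40 h → overtime 11 h 56 min, regular 40 h 0 min.

Regular 40.00 hours, overtime 11.93 hours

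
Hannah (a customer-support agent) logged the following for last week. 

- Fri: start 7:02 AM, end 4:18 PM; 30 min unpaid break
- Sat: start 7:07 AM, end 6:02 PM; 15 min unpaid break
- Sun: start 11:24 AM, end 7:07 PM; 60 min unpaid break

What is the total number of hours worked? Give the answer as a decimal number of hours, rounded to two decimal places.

Fri: 7:02 AM–4:18 PM = 9 h 16 min; less 30 min break → 8 h 46 min
Sat: 7:07 AM–6:02 PM = 10 h 55 min; less 15 min break → 10 h 40 min
Sun: 11:24 AM–7:07 PM = 7 h 43 min; less 60 min break → 6 h 43 min
Total: 8 h 46 min + 10 h 40 min + 6 h 43 min = 26 h 9 min.

26.15 hours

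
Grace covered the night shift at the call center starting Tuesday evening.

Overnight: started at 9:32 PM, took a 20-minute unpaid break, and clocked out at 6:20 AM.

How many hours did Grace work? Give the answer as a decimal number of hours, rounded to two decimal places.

8.47 hours

Overnight: 9:32 PM → midnight = 2 h 28 min; midnight → 6:20 AM = 6 h 20 min; span 8 h 48 min; less 20 min break → 8 h 28 min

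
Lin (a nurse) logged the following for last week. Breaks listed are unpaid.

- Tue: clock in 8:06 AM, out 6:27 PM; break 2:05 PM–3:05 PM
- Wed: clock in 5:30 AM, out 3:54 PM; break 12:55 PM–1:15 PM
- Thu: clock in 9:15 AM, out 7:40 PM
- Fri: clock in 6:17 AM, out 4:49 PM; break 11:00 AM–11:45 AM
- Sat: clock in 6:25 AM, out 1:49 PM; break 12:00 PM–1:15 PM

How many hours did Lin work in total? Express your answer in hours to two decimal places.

45.77 hours

Tue: 8:06 AM–6:27 PM = 10 h 21 min; less 60 min break → 9 h 21 min
Wed: 5:30 AM–3:54 PM = 10 h 24 min; less 20 min break → 10 h 4 min
Thu: 9:15 AM–7:40 PM = 10 h 25 min
Fri: 6:17 AM–4:49 PM = 10 h 32 min; less 45 min break → 9 h 47 min
Sat: 6:25 AM–1:49 PM = 7 h 24 min; less 75 min break → 6 h 9 min
Total: 9 h 21 min + 10 h 4 min + 10 h 25 min + 9 h 47 min + 6 h 9 min = 45 h 46 min.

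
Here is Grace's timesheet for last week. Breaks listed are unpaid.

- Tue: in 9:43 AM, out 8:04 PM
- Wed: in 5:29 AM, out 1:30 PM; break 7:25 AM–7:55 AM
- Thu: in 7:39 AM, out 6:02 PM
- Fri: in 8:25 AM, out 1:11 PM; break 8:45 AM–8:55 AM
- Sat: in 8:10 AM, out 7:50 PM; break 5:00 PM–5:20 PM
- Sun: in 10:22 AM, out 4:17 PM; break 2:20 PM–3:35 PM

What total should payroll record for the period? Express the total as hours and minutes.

Tue: 9:43 AM–8:04 PM = 10 h 21 min
Wed: 5:29 AM–1:30 PM = 8 h 1 min; less 30 min break → 7 h 31 min
Thu: 7:39 AM–6:02 PM = 10 h 23 min
Fri: 8:25 AM–1:11 PM = 4 h 46 min; less 10 min break → 4 h 36 min
Sat: 8:10 AM–7:50 PM = 11 h 40 min; less 20 min break → 11 h 20 min
Sun: 10:22 AM–4:17 PM = 5 h 55 min; less 75 min break → 4 h 40 min
Total: 10 h 21 min + 7 h 31 min + 10 h 23 min + 4 h 36 min + 11 h 20 min + 4 h 40 min = 48 h 51 min.

48 h 51 min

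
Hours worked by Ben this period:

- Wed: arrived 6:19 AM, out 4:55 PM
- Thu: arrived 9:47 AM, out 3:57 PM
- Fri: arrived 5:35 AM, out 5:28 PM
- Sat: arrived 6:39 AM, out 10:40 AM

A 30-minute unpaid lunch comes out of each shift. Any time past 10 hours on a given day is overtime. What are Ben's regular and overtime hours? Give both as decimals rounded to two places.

Wed: 6:19 AM–4:55 PM = 10 h 36 min; less 30 min break → 10 h 6 min
Thu: 9:47 AM–3:57 PM = 6 h 10 min; less 30 min break → 5 h 40 min
Fri: 5:35 AM–5:28 PM = 11 h 53 min; less 30 min break → 11 h 23 min
Sat: 6:39 AM–10:40 AM = 4 h 1 min; less 30 min break → 3 h 31 min
Wed reg 10 h 0 min / OT 0 h 6 min; Thu reg 5 h 40 min / OT 0 h 0 min; Fri reg 10 h 0 min / OT 1 h 23 min; Sat reg 3 h 31 min / OT 0 h 0 min.
Totals: regular 29 h 11 min, overtime 1 h 29 min.

Regular 29.18 hours, overtime 1.48 hours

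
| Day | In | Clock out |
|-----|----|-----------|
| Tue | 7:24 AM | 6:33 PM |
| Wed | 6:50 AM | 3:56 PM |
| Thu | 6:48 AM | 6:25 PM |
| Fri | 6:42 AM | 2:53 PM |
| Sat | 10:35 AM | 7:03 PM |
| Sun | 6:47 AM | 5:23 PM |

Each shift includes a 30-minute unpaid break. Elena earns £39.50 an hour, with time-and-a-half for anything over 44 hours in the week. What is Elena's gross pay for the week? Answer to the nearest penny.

£2455.91

Tue: 7:24 AM–6:33 PM = 11 h 9 min; less 30 min break → 10 h 39 min
Wed: 6:50 AM–3:56 PM = 9 h 6 min; less 30 min break → 8 h 36 min
Thu: 6:48 AM–6:25 PM = 11 h 37 min; less 30 min break → 11 h 7 min
Fri: 6:42 AM–2:53 PM = 8 h 11 min; less 30 min break → 7 h 41 min
Sat: 10:35 AM–7:03 PM = 8 h 28 min; less 30 min break → 7 h 58 min
Sun: 6:47 AM–5:23 PM = 10 h 36 min; less 30 min break → 10 h 6 min
Total worked: 56 h 7 min = 3367 min.
Regular 44 h 0 min = 2640 min at £39.50/h; overtime 12 h 7 min = 727 min at £59.25/h.
Pay = (2640 × £39.50 + 727 × £59.25) ÷ 60 = £2455.91.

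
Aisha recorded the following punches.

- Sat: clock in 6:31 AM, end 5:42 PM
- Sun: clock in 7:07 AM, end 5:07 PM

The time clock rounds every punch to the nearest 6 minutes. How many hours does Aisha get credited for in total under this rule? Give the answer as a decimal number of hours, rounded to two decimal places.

Sat: in 6:31 AM→6:30 AM, out 5:42 PM→5:42 PM; 11 h 12 min
Sun: in 7:07 AM→7:06 AM, out 5:07 PM→5:06 PM; 10 h 0 min
Total credited: 21 h 12 min.

21.20 hours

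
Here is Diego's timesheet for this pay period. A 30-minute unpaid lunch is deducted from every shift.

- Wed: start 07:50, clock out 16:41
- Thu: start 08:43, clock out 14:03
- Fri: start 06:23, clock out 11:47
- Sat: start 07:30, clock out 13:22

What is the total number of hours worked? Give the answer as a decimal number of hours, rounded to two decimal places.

Wed: 07:50–16:41 = 8 h 51 min; less 30 min break → 8 h 21 min
Thu: 08:43–14:03 = 5 h 20 min; less 30 min break → 4 h 50 min
Fri: 06:23–11:47 = 5 h 24 min; less 30 min break → 4 h 54 min
Sat: 07:30–13:22 = 5 h 52 min; less 30 min break → 5 h 22 min
Total: 8 h 21 min + 4 h 50 min + 4 h 54 min + 5 h 22 min = 23 h 27 min.

23.45 hours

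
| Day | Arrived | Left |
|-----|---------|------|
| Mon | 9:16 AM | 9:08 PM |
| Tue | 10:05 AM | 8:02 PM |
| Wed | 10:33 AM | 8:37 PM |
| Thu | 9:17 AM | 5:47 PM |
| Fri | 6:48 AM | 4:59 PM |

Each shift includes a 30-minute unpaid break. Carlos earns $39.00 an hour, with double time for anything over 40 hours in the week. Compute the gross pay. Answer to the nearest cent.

Mon: 9:16 AM–9:08 PM = 11 h 52 min; less 30 min break → 11 h 22 min
Tue: 10:05 AM–8:02 PM = 9 h 57 min; less 30 min break → 9 h 27 min
Wed: 10:33 AM–8:37 PM = 10 h 4 min; less 30 min break → 9 h 34 min
Thu: 9:17 AM–5:47 PM = 8 h 30 min; less 30 min break → 8 h 0 min
Fri: 6:48 AM–4:59 PM = 10 h 11 min; less 30 min break → 9 h 41 min
Total worked: 48 h 4 min = 2884 min.
Regular 40 h 0 min = 2400 min at $39.00/h; overtime 8 h 4 min = 484 min at $78.00/h.
Pay = (2400 × $39.00 + 484 × $78.00) ÷ 60 = $2189.20.

$2189.20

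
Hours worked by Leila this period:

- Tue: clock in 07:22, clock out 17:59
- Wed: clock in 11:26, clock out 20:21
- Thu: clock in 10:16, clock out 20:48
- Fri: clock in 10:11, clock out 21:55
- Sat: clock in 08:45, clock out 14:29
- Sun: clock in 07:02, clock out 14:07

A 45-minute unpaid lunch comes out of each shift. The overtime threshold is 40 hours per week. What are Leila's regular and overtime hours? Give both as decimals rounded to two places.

Tue: 07:22–17:59 = 10 h 37 min; less 45 min break → 9 h 52 min
Wed: 11:26–20:21 = 8 h 55 min; less 45 min break → 8 h 10 min
Thu: 10:16–20:48 = 10 h 32 min; less 45 min break → 9 h 47 min
Fri: 10:11–21:55 = 11 h 44 min; less 45 min break → 10 h 59 min
Sat: 08:45–14:29 = 5 h 44 min; less 45 min break → 4 h 59 min
Sun: 07:02–14:07 = 7 h 5 min; less 45 min break → 6 h 20 min
Total worked: 50 h 7 min = 50.12 h.
Threshold 40 h → overtime 10 h 7 min, regular 40 h 0 min.

Regular 40.00 hours, overtime 10.12 hours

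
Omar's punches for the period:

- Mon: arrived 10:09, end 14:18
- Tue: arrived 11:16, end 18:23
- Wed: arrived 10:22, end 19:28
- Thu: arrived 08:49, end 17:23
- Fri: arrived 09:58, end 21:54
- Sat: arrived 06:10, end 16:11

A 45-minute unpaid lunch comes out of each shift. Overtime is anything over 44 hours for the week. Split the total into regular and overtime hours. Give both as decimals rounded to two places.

Regular 44.00 hours, overtime 2.38 hours

Mon: 10:09–14:18 = 4 h 9 min; less 45 min break → 3 h 24 min
Tue: 11:16–18:23 = 7 h 7 min; less 45 min break → 6 h 22 min
Wed: 10:22–19:28 = 9 h 6 min; less 45 min break → 8 h 21 min
Thu: 08:49–17:23 = 8 h 34 min; less 45 min break → 7 h 49 min
Fri: 09:58–21:54 = 11 h 56 min; less 45 min break → 11 h 11 min
Sat: 06:10–16:11 = 10 h 1 min; less 45 min break → 9 h 16 min
Total worked: 46 h 23 min = 46.38 h.
Threshold 44 h → overtime 2 h 23 min, regular 44 h 0 min.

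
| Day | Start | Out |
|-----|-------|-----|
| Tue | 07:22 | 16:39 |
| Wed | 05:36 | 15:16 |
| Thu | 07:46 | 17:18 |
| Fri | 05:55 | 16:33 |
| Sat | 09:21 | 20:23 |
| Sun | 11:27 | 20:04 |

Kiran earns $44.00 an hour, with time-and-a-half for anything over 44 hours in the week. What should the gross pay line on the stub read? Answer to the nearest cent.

$2910.60

Tue: 07:22–16:39 = 9 h 17 min
Wed: 05:36–15:16 = 9 h 40 min
Thu: 07:46–17:18 = 9 h 32 min
Fri: 05:55–16:33 = 10 h 38 min
Sat: 09:21–20:23 = 11 h 2 min
Sun: 11:27–20:04 = 8 h 37 min
Total worked: 58 h 46 min = 3526 min.
Regular 44 h 0 min = 2640 min at $44.00/h; overtime 14 h 46 min = 886 min at $66.00/h.
Pay = (2640 × $44.00 + 886 × $66.00) ÷ 60 = $2910.60.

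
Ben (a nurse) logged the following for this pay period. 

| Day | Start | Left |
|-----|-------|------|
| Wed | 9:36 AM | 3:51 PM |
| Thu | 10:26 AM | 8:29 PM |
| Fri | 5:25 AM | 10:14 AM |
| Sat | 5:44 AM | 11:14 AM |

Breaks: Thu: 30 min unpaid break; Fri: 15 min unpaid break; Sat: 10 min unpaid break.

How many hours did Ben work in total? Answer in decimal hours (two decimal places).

25.70 hours

Wed: 9:36 AM–3:51 PM = 6 h 15 min
Thu: 10:26 AM–8:29 PM = 10 h 3 min; less 30 min break → 9 h 33 min
Fri: 5:25 AM–10:14 AM = 4 h 49 min; less 15 min break → 4 h 34 min
Sat: 5:44 AM–11:14 AM = 5 h 30 min; less 10 min break → 5 h 20 min
Total: 6 h 15 min + 9 h 33 min + 4 h 34 min + 5 h 20 min = 25 h 42 min.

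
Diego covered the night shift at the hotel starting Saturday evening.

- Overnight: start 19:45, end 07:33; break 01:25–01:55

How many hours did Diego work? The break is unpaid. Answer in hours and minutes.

11 h 18 min

Overnight: 19:45 → midnight = 4 h 15 min; midnight → 07:33 = 7 h 33 min; span 11 h 48 min; less 30 min break → 11 h 18 min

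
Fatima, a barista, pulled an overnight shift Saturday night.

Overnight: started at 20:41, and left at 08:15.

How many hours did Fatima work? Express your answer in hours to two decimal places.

Overnight: 20:41 → midnight = 3 h 19 min; midnight → 08:15 = 8 h 15 min; span 11 h 34 min

11.57 hours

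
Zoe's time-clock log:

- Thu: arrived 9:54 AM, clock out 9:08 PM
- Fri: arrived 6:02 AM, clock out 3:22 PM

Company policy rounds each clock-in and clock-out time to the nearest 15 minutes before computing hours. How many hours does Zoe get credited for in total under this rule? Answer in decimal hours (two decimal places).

20.50 hours

Thu: in 9:54 AM→10:00 AM, out 9:08 PM→9:15 PM; 11 h 15 min
Fri: in 6:02 AM→6:00 AM, out 3:22 PM→3:15 PM; 9 h 15 min
Total credited: 20 h 30 min.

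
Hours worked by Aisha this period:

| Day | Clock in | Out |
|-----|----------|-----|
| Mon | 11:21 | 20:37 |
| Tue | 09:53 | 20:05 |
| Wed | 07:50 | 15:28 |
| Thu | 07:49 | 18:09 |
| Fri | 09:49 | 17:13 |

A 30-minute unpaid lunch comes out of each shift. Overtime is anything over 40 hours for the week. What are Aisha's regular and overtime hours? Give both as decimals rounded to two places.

Mon: 11:21–20:37 = 9 h 16 min; less 30 min break → 8 h 46 min
Tue: 09:53–20:05 = 10 h 12 min; less 30 min break → 9 h 42 min
Wed: 07:50–15:28 = 7 h 38 min; less 30 min break → 7 h 8 min
Thu: 07:49–18:09 = 10 h 20 min; less 30 min break → 9 h 50 min
Fri: 09:49–17:13 = 7 h 24 min; less 30 min break → 6 h 54 min
Total worked: 42 h 20 min = 42.33 h.
Threshold 40 h → overtime 2 h 20 min, regular 40 h 0 min.

Regular 40.00 hours, overtime 2.33 hours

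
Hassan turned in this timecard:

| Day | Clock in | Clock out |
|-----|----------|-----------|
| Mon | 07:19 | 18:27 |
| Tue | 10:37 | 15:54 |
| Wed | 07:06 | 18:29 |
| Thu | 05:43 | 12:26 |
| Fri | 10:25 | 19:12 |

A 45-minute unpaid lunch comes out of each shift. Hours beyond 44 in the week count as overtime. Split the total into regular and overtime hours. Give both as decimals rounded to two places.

Regular 39.55 hours, overtime 0.00 hours

Mon: 07:19–18:27 = 11 h 8 min; less 45 min break → 10 h 23 min
Tue: 10:37–15:54 = 5 h 17 min; less 45 min break → 4 h 32 min
Wed: 07:06–18:29 = 11 h 23 min; less 45 min break → 10 h 38 min
Thu: 05:43–12:26 = 6 h 43 min; less 45 min break → 5 h 58 min
Fri: 10:25–19:12 = 8 h 47 min; less 45 min break → 8 h 2 min
Total worked: 39 h 33 min = 39.55 h.
Threshold 44 h → overtime 0 h 0 min, regular 39 h 33 min.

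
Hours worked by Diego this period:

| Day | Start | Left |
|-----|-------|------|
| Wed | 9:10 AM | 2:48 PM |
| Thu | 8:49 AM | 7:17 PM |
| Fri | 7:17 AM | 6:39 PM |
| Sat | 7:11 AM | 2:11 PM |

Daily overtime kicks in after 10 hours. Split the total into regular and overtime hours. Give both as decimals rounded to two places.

Wed: 9:10 AM–2:48 PM = 5 h 38 min
Thu: 8:49 AM–7:17 PM = 10 h 28 min
Fri: 7:17 AM–6:39 PM = 11 h 22 min
Sat: 7:11 AM–2:11 PM = 7 h 0 min
Wed reg 5 h 38 min / OT 0 h 0 min; Thu reg 10 h 0 min / OT 0 h 28 min; Fri reg 10 h 0 min / OT 1 h 22 min; Sat reg 7 h 0 min / OT 0 h 0 min.
Totals: regular 32 h 38 min, overtime 1 h 50 min.

Regular 32.63 hours, overtime 1.83 hours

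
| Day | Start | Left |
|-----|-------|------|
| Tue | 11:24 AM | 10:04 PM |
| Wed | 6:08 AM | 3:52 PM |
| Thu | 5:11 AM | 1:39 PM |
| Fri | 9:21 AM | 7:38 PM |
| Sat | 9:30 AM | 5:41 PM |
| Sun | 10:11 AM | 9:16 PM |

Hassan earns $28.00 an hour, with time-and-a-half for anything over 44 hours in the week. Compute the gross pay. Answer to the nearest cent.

$1837.50

Tue: 11:24 AM–10:04 PM = 10 h 40 min
Wed: 6:08 AM–3:52 PM = 9 h 44 min
Thu: 5:11 AM–1:39 PM = 8 h 28 min
Fri: 9:21 AM–7:38 PM = 10 h 17 min
Sat: 9:30 AM–5:41 PM = 8 h 11 min
Sun: 10:11 AM–9:16 PM = 11 h 5 min
Total worked: 58 h 25 min = 3505 min.
Regular 44 h 0 min = 2640 min at $28.00/h; overtime 14 h 25 min = 865 min at $42.00/h.
Pay = (2640 × $28.00 + 865 × $42.00) ÷ 60 = $1837.50.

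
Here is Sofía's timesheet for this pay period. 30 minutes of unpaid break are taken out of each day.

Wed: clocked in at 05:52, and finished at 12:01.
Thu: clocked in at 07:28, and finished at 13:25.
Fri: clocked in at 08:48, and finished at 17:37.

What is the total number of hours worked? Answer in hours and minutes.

Wed: 05:52–12:01 = 6 h 9 min; less 30 min break → 5 h 39 min
Thu: 07:28–13:25 = 5 h 57 min; less 30 min break → 5 h 27 min
Fri: 08:48–17:37 = 8 h 49 min; less 30 min break → 8 h 19 min
Total: 5 h 39 min + 5 h 27 min + 8 h 19 min = 19 h 25 min.

19 h 25 min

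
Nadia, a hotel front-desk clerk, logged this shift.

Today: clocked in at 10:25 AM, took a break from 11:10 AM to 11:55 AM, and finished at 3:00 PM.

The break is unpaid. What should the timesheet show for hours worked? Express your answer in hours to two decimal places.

Today: 10:25 AM–3:00 PM = 4 h 35 min; less 45 min break → 3 h 50 min

3.83 hours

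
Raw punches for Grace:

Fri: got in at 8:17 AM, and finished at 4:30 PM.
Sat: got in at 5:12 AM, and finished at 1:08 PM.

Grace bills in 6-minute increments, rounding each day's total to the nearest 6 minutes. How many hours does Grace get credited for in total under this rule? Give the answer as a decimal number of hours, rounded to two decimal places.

Fri: 8:17 AM–4:30 PM = 8 h 13 min → rounds to 8 h 12 min
Sat: 5:12 AM–1:08 PM = 7 h 56 min → rounds to 7 h 54 min
Total credited: 16 h 6 min.

16.10 hours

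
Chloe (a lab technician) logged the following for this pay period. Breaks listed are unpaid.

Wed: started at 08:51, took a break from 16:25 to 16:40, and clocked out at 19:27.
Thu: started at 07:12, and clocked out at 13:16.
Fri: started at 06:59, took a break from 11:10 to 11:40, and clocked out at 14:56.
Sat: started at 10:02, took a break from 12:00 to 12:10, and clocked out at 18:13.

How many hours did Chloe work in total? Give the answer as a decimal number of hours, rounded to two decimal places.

Wed: 08:51–19:27 = 10 h 36 min; less 15 min break → 10 h 21 min
Thu: 07:12–13:16 = 6 h 4 min
Fri: 06:59–14:56 = 7 h 57 min; less 30 min break → 7 h 27 min
Sat: 10:02–18:13 = 8 h 11 min; less 10 min break → 8 h 1 min
Total: 10 h 21 min + 6 h 4 min + 7 h 27 min + 8 h 1 min = 31 h 53 min.

31.88 hours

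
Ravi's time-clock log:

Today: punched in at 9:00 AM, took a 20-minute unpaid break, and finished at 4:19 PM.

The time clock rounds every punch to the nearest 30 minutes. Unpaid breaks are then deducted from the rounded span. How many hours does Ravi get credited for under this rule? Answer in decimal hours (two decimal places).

7.17 hours

Today: in 9:00 AM→9:00 AM, out 4:19 PM→4:30 PM; 7 h 30 min − 20 min = 7 h 10 min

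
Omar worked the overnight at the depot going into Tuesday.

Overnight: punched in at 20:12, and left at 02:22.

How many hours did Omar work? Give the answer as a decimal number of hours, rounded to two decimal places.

Overnight: 20:12 → midnight = 3 h 48 min; midnight → 02:22 = 2 h 22 min; span 6 h 10 min

6.17 hours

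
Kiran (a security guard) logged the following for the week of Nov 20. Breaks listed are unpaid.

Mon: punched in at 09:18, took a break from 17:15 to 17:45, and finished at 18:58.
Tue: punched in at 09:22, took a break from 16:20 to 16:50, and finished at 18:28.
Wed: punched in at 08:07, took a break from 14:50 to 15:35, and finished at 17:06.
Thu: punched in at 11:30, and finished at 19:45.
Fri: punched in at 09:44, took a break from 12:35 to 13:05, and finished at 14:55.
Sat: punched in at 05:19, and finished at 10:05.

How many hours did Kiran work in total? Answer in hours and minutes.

43 h 42 min

Mon: 09:18–18:58 = 9 h 40 min; less 30 min break → 9 h 10 min
Tue: 09:22–18:28 = 9 h 6 min; less 30 min break → 8 h 36 min
Wed: 08:07–17:06 = 8 h 59 min; less 45 min break → 8 h 14 min
Thu: 11:30–19:45 = 8 h 15 min
Fri: 09:44–14:55 = 5 h 11 min; less 30 min break → 4 h 41 min
Sat: 05:19–10:05 = 4 h 46 min
Total: 9 h 10 min + 8 h 36 min + 8 h 14 min + 8 h 15 min + 4 h 41 min + 4 h 46 min = 43 h 42 min.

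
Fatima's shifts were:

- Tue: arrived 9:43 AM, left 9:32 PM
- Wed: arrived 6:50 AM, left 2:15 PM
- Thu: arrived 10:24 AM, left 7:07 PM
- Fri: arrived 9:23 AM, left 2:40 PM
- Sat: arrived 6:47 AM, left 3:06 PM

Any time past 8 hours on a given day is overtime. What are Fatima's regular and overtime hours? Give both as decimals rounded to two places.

Regular 36.70 hours, overtime 4.85 hours

Tue: 9:43 AM–9:32 PM = 11 h 49 min
Wed: 6:50 AM–2:15 PM = 7 h 25 min
Thu: 10:24 AM–7:07 PM = 8 h 43 min
Fri: 9:23 AM–2:40 PM = 5 h 17 min
Sat: 6:47 AM–3:06 PM = 8 h 19 min
Tue reg 8 h 0 min / OT 3 h 49 min; Wed reg 7 h 25 min / OT 0 h 0 min; Thu reg 8 h 0 min / OT 0 h 43 min; Fri reg 5 h 17 min / OT 0 h 0 min; Sat reg 8 h 0 min / OT 0 h 19 min.
Totals: regular 36 h 42 min, overtime 4 h 51 min.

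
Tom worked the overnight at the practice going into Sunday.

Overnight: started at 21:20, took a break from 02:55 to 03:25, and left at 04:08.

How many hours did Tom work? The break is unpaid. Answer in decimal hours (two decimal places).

6.30 hours

Overnight: 21:20 → midnight = 2 h 40 min; midnight → 04:08 = 4 h 8 min; span 6 h 48 min; less 30 min break → 6 h 18 min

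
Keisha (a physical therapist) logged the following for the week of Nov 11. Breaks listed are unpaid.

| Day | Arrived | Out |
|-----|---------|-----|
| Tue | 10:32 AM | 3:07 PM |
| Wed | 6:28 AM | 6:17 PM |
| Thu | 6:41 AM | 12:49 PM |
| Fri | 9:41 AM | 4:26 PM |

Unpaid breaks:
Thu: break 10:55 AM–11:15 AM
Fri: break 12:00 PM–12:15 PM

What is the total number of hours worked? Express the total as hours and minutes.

28 h 42 min

Tue: 10:32 AM–3:07 PM = 4 h 35 min
Wed: 6:28 AM–6:17 PM = 11 h 49 min
Thu: 6:41 AM–12:49 PM = 6 h 8 min; less 20 min break → 5 h 48 min
Fri: 9:41 AM–4:26 PM = 6 h 45 min; less 15 min break → 6 h 30 min
Total: 4 h 35 min + 11 h 49 min + 5 h 48 min + 6 h 30 min = 28 h 42 min.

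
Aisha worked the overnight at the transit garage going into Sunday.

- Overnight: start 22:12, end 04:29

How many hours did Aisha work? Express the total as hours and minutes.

Overnight: 22:12 → midnight = 1 h 48 min; midnight → 04:29 = 4 h 29 min; span 6 h 17 min

6 h 17 min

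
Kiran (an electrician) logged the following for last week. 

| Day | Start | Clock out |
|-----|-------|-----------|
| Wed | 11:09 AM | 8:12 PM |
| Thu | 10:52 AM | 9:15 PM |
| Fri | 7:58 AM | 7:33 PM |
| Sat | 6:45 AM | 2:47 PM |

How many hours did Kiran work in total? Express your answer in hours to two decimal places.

Wed: 11:09 AM–8:12 PM = 9 h 3 min
Thu: 10:52 AM–9:15 PM = 10 h 23 min
Fri: 7:58 AM–7:33 PM = 11 h 35 min
Sat: 6:45 AM–2:47 PM = 8 h 2 min
Total: 9 h 3 min + 10 h 23 min + 11 h 35 min + 8 h 2 min = 39 h 3 min.

39.05 hours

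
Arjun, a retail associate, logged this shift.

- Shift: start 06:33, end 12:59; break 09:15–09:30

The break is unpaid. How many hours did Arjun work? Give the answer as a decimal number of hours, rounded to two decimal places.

Shift: 06:33–12:59 = 6 h 26 min; less 15 min break → 6 h 11 min

6.18 hours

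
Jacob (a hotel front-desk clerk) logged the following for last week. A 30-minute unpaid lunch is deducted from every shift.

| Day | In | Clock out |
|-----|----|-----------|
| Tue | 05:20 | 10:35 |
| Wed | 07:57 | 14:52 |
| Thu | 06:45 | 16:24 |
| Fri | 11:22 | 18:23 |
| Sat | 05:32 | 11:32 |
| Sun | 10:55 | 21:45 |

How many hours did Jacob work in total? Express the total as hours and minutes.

42 h 40 min

Tue: 05:20–10:35 = 5 h 15 min; less 30 min break → 4 h 45 min
Wed: 07:57–14:52 = 6 h 55 min; less 30 min break → 6 h 25 min
Thu: 06:45–16:24 = 9 h 39 min; less 30 min break → 9 h 9 min
Fri: 11:22–18:23 = 7 h 1 min; less 30 min break → 6 h 31 min
Sat: 05:32–11:32 = 6 h 0 min; less 30 min break → 5 h 30 min
Sun: 10:55–21:45 = 10 h 50 min; less 30 min break → 10 h 20 min
Total: 4 h 45 min + 6 h 25 min + 9 h 9 min + 6 h 31 min + 5 h 30 min + 10 h 20 min = 42 h 40 min.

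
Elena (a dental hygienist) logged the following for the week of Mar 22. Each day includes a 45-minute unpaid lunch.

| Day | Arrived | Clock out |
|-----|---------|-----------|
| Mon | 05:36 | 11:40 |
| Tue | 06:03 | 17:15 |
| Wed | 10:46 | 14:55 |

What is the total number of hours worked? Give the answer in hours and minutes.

Mon: 05:36–11:40 = 6 h 4 min; less 45 min break → 5 h 19 min
Tue: 06:03–17:15 = 11 h 12 min; less 45 min break → 10 h 27 min
Wed: 10:46–14:55 = 4 h 9 min; less 45 min break → 3 h 24 min
Total: 5 h 19 min + 10 h 27 min + 3 h 24 min = 19 h 10 min.

19 h 10 min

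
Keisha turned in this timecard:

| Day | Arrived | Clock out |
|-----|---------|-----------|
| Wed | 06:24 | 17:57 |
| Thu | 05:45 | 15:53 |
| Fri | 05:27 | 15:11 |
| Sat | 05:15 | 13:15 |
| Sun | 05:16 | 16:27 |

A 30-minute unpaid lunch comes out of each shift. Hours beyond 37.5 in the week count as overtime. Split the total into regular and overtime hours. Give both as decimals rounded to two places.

Regular 37.50 hours, overtime 10.60 hours

Wed: 06:24–17:57 = 11 h 33 min; less 30 min break → 11 h 3 min
Thu: 05:45–15:53 = 10 h 8 min; less 30 min break → 9 h 38 min
Fri: 05:27–15:11 = 9 h 44 min; less 30 min break → 9 h 14 min
Sat: 05:15–13:15 = 8 h 0 min; less 30 min break → 7 h 30 min
Sun: 05:16–16:27 = 11 h 11 min; less 30 min break → 10 h 41 min
Total worked: 48 h 6 min = 48.10 h.
Threshold 37.5 h → overtime 10 h 36 min, regular 37 h 30 min.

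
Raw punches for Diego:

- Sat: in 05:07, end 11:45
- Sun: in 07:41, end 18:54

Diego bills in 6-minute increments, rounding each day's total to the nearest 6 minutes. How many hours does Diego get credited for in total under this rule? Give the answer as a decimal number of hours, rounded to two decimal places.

17.80 hours

Sat: 05:07–11:45 = 6 h 38 min → rounds to 6 h 36 min
Sun: 07:41–18:54 = 11 h 13 min → rounds to 11 h 12 min
Total credited: 17 h 48 min.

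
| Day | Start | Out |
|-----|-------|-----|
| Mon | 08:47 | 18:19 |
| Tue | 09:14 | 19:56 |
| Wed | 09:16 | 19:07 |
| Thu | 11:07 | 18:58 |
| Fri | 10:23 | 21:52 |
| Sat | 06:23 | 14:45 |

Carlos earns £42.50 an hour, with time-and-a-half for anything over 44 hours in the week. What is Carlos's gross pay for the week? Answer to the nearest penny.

Mon: 08:47–18:19 = 9 h 32 min
Tue: 09:14–19:56 = 10 h 42 min
Wed: 09:16–19:07 = 9 h 51 min
Thu: 11:07–18:58 = 7 h 51 min
Fri: 10:23–21:52 = 11 h 29 min
Sat: 06:23–14:45 = 8 h 22 min
Total worked: 57 h 47 min = 3467 min.
Regular 44 h 0 min = 2640 min at £42.50/h; overtime 13 h 47 min = 827 min at £63.75/h.
Pay = (2640 × £42.50 + 827 × £63.75) ÷ 60 = £2748.69.

£2748.69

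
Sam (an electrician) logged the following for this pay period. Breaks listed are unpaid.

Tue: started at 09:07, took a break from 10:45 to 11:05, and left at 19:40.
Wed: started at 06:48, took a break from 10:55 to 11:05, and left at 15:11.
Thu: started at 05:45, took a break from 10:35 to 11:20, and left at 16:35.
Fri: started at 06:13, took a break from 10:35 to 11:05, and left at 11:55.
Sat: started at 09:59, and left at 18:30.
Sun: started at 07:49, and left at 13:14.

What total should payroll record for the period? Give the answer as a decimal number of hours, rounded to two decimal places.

Tue: 09:07–19:40 = 10 h 33 min; less 20 min break → 10 h 13 min
Wed: 06:48–15:11 = 8 h 23 min; less 10 min break → 8 h 13 min
Thu: 05:45–16:35 = 10 h 50 min; less 45 min break → 10 h 5 min
Fri: 06:13–11:55 = 5 h 42 min; less 30 min break → 5 h 12 min
Sat: 09:59–18:30 = 8 h 31 min
Sun: 07:49–13:14 = 5 h 25 min
Total: 10 h 13 min + 8 h 13 min + 10 h 5 min + 5 h 12 min + 8 h 31 min + 5 h 25 min = 47 h 39 min.

47.65 hours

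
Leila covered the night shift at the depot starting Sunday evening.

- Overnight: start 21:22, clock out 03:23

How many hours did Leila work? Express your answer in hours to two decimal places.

6.02 hours

Overnight: 21:22 → midnight = 2 h 38 min; midnight → 03:23 = 3 h 23 min; span 6 h 1 min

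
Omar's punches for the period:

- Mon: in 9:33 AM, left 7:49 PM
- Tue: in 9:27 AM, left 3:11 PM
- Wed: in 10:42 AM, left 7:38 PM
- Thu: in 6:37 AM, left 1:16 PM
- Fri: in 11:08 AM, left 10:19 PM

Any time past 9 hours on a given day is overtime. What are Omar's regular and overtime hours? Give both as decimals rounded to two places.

Mon: 9:33 AM–7:49 PM = 10 h 16 min
Tue: 9:27 AM–3:11 PM = 5 h 44 min
Wed: 10:42 AM–7:38 PM = 8 h 56 min
Thu: 6:37 AM–1:16 PM = 6 h 39 min
Fri: 11:08 AM–10:19 PM = 11 h 11 min
Mon reg 9 h 0 min / OT 1 h 16 min; Tue reg 5 h 44 min / OT 0 h 0 min; Wed reg 8 h 56 min / OT 0 h 0 min; Thu reg 6 h 39 min / OT 0 h 0 min; Fri reg 9 h 0 min / OT 2 h 11 min.
Totals: regular 39 h 19 min, overtime 3 h 27 min.

Regular 39.32 hours, overtime 3.45 hours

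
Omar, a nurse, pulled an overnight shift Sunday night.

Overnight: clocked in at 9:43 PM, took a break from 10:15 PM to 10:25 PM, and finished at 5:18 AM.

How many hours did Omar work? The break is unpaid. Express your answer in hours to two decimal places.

7.42 hours

Overnight: 9:43 PM → midnight = 2 h 17 min; midnight → 5:18 AM = 5 h 18 min; span 7 h 35 min; less 10 min break → 7 h 25 min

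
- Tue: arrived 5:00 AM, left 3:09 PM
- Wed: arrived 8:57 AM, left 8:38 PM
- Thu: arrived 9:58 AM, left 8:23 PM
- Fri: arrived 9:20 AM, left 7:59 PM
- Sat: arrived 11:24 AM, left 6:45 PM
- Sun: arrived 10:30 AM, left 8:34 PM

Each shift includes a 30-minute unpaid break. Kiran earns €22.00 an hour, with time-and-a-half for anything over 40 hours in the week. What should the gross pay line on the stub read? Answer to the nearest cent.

€1451.45

Tue: 5:00 AM–3:09 PM = 10 h 9 min; less 30 min break → 9 h 39 min
Wed: 8:57 AM–8:38 PM = 11 h 41 min; less 30 min break → 11 h 11 min
Thu: 9:58 AM–8:23 PM = 10 h 25 min; less 30 min break → 9 h 55 min
Fri: 9:20 AM–7:59 PM = 10 h 39 min; less 30 min break → 10 h 9 min
Sat: 11:24 AM–6:45 PM = 7 h 21 min; less 30 min break → 6 h 51 min
Sun: 10:30 AM–8:34 PM = 10 h 4 min; less 30 min break → 9 h 34 min
Total worked: 57 h 19 min = 3439 min.
Regular 40 h 0 min = 2400 min at €22.00/h; overtime 17 h 19 min = 1039 min at €33.00/h.
Pay = (2400 × €22.00 + 1039 × €33.00) ÷ 60 = €1451.45.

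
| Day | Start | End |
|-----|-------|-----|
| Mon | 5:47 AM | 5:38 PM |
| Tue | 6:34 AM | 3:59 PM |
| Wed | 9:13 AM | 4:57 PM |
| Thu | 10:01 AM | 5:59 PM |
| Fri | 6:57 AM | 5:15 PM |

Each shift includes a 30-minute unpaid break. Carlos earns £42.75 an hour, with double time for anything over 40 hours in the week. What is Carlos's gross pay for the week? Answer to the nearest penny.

£2117.55

Mon: 5:47 AM–5:38 PM = 11 h 51 min; less 30 min break → 11 h 21 min
Tue: 6:34 AM–3:59 PM = 9 h 25 min; less 30 min break → 8 h 55 min
Wed: 9:13 AM–4:57 PM = 7 h 44 min; less 30 min break → 7 h 14 min
Thu: 10:01 AM–5:59 PM = 7 h 58 min; less 30 min break → 7 h 28 min
Fri: 6:57 AM–5:15 PM = 10 h 18 min; less 30 min break → 9 h 48 min
Total worked: 44 h 46 min = 2686 min.
Regular 40 h 0 min = 2400 min at £42.75/h; overtime 4 h 46 min = 286 min at £85.50/h.
Pay = (2400 × £42.75 + 286 × £85.50) ÷ 60 = £2117.55.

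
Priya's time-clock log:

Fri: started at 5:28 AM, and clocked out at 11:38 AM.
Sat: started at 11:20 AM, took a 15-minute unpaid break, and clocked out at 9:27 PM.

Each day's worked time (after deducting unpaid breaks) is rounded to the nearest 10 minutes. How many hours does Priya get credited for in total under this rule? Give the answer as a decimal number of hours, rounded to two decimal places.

16.00 hours

Fri: 5:28 AM–11:38 AM = 6 h 10 min → rounds to 6 h 10 min
Sat: 11:20 AM–9:27 PM = 10 h 7 min − 15 min = 9 h 52 min → rounds to 9 h 50 min
Total credited: 16 h 0 min.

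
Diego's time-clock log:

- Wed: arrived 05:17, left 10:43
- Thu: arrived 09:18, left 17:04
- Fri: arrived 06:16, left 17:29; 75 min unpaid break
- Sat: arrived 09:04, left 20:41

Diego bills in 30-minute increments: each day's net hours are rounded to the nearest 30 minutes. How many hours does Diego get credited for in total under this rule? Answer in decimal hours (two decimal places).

35.00 hours

Wed: 05:17–10:43 = 5 h 26 min → rounds to 5 h 30 min
Thu: 09:18–17:04 = 7 h 46 min → rounds to 8 h 0 min
Fri: 06:16–17:29 = 11 h 13 min − 75 min = 9 h 58 min → rounds to 10 h 0 min
Sat: 09:04–20:41 = 11 h 37 min → rounds to 11 h 30 min
Total credited: 35 h 0 min.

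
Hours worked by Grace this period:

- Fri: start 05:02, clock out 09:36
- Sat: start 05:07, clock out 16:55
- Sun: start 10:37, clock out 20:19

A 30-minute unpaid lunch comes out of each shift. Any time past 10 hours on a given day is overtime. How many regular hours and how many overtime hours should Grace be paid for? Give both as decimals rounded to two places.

Regular 23.27 hours, overtime 1.30 hours

Fri: 05:02–09:36 = 4 h 34 min; less 30 min break → 4 h 4 min
Sat: 05:07–16:55 = 11 h 48 min; less 30 min break → 11 h 18 min
Sun: 10:37–20:19 = 9 h 42 min; less 30 min break → 9 h 12 min
Fri reg 4 h 4 min / OT 0 h 0 min; Sat reg 10 h 0 min / OT 1 h 18 min; Sun reg 9 h 12 min / OT 0 h 0 min.
Totals: regular 23 h 16 min, overtime 1 h 18 min.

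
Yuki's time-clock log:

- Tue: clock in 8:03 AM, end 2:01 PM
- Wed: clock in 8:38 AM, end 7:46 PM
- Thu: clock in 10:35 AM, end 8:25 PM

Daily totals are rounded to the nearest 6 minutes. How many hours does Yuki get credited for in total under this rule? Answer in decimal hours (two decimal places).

26.90 hours

Tue: 8:03 AM–2:01 PM = 5 h 58 min → rounds to 6 h 0 min
Wed: 8:38 AM–7:46 PM = 11 h 8 min → rounds to 11 h 6 min
Thu: 10:35 AM–8:25 PM = 9 h 50 min → rounds to 9 h 48 min
Total credited: 26 h 54 min.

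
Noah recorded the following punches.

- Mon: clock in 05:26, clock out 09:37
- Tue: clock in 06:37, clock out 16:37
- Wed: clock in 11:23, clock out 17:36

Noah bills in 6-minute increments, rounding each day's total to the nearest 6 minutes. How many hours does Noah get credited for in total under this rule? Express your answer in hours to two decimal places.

Mon: 05:26–09:37 = 4 h 11 min → rounds to 4 h 12 min
Tue: 06:37–16:37 = 10 h 0 min → rounds to 10 h 0 min
Wed: 11:23–17:36 = 6 h 13 min → rounds to 6 h 12 min
Total credited: 20 h 24 min.

20.40 hours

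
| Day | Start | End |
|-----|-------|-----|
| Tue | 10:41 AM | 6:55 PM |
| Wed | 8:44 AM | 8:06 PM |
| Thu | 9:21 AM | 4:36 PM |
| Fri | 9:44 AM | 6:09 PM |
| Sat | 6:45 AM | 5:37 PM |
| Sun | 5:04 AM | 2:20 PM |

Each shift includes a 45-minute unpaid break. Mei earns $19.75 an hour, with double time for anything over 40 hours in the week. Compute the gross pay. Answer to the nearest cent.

$1220.55

Tue: 10:41 AM–6:55 PM = 8 h 14 min; less 45 min break → 7 h 29 min
Wed: 8:44 AM–8:06 PM = 11 h 22 min; less 45 min break → 10 h 37 min
Thu: 9:21 AM–4:36 PM = 7 h 15 min; less 45 min break → 6 h 30 min
Fri: 9:44 AM–6:09 PM = 8 h 25 min; less 45 min break → 7 h 40 min
Sat: 6:45 AM–5:37 PM = 10 h 52 min; less 45 min break → 10 h 7 min
Sun: 5:04 AM–2:20 PM = 9 h 16 min; less 45 min break → 8 h 31 min
Total worked: 50 h 54 min = 3054 min.
Regular 40 h 0 min = 2400 min at $19.75/h; overtime 10 h 54 min = 654 min at $39.50/h.
Pay = (2400 × $19.75 + 654 × $39.50) ÷ 60 = $1220.55.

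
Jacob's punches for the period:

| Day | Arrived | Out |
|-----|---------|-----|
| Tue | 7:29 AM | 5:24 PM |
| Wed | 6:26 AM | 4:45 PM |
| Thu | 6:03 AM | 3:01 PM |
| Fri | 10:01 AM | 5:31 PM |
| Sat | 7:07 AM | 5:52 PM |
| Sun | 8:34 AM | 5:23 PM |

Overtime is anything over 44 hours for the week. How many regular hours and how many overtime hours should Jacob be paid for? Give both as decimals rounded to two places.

Tue: 7:29 AM–5:24 PM = 9 h 55 min
Wed: 6:26 AM–4:45 PM = 10 h 19 min
Thu: 6:03 AM–3:01 PM = 8 h 58 min
Fri: 10:01 AM–5:31 PM = 7 h 30 min
Sat: 7:07 AM–5:52 PM = 10 h 45 min
Sun: 8:34 AM–5:23 PM = 8 h 49 min
Total worked: 56 h 16 min = 56.27 h.
Threshold 44 h → overtime 12 h 16 min, regular 44 h 0 min.

Regular 44.00 hours, overtime 12.27 hours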